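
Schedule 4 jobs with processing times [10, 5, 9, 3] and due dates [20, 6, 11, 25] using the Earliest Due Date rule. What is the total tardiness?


Sort by due date (EDD order): [(5, 6), (9, 11), (10, 20), (3, 25)]
Compute completion times and tardiness:
  Job 1: p=5, d=6, C=5, tardiness=max(0,5-6)=0
  Job 2: p=9, d=11, C=14, tardiness=max(0,14-11)=3
  Job 3: p=10, d=20, C=24, tardiness=max(0,24-20)=4
  Job 4: p=3, d=25, C=27, tardiness=max(0,27-25)=2
Total tardiness = 9

9


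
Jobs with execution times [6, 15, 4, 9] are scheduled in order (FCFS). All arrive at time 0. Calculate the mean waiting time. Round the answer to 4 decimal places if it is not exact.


FCFS order (as given): [6, 15, 4, 9]
Waiting times:
  Job 1: wait = 0
  Job 2: wait = 6
  Job 3: wait = 21
  Job 4: wait = 25
Sum of waiting times = 52
Average waiting time = 52/4 = 13.0

13.0


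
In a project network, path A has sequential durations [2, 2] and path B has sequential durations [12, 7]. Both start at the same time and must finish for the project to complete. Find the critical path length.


Path A total = 2 + 2 = 4
Path B total = 12 + 7 = 19
Critical path = longest path = max(4, 19) = 19

19


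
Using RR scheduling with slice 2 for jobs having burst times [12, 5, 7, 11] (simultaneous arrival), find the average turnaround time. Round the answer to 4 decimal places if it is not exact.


Time quantum = 2
Execution trace:
  J1 runs 2 units, time = 2
  J2 runs 2 units, time = 4
  J3 runs 2 units, time = 6
  J4 runs 2 units, time = 8
  J1 runs 2 units, time = 10
  J2 runs 2 units, time = 12
  J3 runs 2 units, time = 14
  J4 runs 2 units, time = 16
  J1 runs 2 units, time = 18
  J2 runs 1 units, time = 19
  J3 runs 2 units, time = 21
  J4 runs 2 units, time = 23
  J1 runs 2 units, time = 25
  J3 runs 1 units, time = 26
  J4 runs 2 units, time = 28
  J1 runs 2 units, time = 30
  J4 runs 2 units, time = 32
  J1 runs 2 units, time = 34
  J4 runs 1 units, time = 35
Finish times: [34, 19, 26, 35]
Average turnaround = 114/4 = 28.5

28.5


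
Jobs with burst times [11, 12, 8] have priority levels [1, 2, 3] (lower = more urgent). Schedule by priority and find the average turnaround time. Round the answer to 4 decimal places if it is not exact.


Sort by priority (ascending = highest first):
Order: [(1, 11), (2, 12), (3, 8)]
Completion times:
  Priority 1, burst=11, C=11
  Priority 2, burst=12, C=23
  Priority 3, burst=8, C=31
Average turnaround = 65/3 = 21.6667

21.6667


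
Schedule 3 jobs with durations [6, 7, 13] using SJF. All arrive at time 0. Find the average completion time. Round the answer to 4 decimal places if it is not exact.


SJF order (ascending): [6, 7, 13]
Completion times:
  Job 1: burst=6, C=6
  Job 2: burst=7, C=13
  Job 3: burst=13, C=26
Average completion = 45/3 = 15.0

15.0


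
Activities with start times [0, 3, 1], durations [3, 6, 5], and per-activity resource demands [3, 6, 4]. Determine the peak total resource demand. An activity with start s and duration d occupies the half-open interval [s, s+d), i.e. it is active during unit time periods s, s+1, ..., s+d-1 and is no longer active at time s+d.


Each activity i is active on [start_i, start_i + duration_i).
Compute total resource usage per time slot:
  t=0: active resources = [3], total = 3
  t=1: active resources = [3, 4], total = 7
  t=2: active resources = [3, 4], total = 7
  t=3: active resources = [6, 4], total = 10
  t=4: active resources = [6, 4], total = 10
  t=5: active resources = [6, 4], total = 10
  t=6: active resources = [6], total = 6
  t=7: active resources = [6], total = 6
  t=8: active resources = [6], total = 6
Peak resource demand = 10

10


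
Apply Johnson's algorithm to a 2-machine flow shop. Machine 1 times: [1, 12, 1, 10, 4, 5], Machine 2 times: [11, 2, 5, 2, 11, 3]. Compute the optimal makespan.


Apply Johnson's rule:
  Group 1 (a <= b): [(1, 1, 11), (3, 1, 5), (5, 4, 11)]
  Group 2 (a > b): [(6, 5, 3), (2, 12, 2), (4, 10, 2)]
Optimal job order: [1, 3, 5, 6, 2, 4]
Schedule:
  Job 1: M1 done at 1, M2 done at 12
  Job 3: M1 done at 2, M2 done at 17
  Job 5: M1 done at 6, M2 done at 28
  Job 6: M1 done at 11, M2 done at 31
  Job 2: M1 done at 23, M2 done at 33
  Job 4: M1 done at 33, M2 done at 35
Makespan = 35

35


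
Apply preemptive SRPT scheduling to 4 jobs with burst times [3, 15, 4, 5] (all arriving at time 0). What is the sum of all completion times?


Since all jobs arrive at t=0, SRPT equals SPT ordering.
SPT order: [3, 4, 5, 15]
Completion times:
  Job 1: p=3, C=3
  Job 2: p=4, C=7
  Job 3: p=5, C=12
  Job 4: p=15, C=27
Total completion time = 3 + 7 + 12 + 27 = 49

49


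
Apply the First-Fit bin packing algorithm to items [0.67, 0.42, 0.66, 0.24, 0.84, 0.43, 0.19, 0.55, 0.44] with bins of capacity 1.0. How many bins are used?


Place items sequentially using First-Fit:
  Item 0.67 -> new Bin 1
  Item 0.42 -> new Bin 2
  Item 0.66 -> new Bin 3
  Item 0.24 -> Bin 1 (now 0.91)
  Item 0.84 -> new Bin 4
  Item 0.43 -> Bin 2 (now 0.85)
  Item 0.19 -> Bin 3 (now 0.85)
  Item 0.55 -> new Bin 5
  Item 0.44 -> Bin 5 (now 0.99)
Total bins used = 5

5


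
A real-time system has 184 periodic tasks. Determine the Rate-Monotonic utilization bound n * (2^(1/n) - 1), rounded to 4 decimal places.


Compute 2^(1/184) = 1.0037742087
Subtract 1: 1.0037742087 - 1 = 0.0037742087
Multiply by n: 184 * 0.0037742087 = 0.6944544008
Round to 4 dp: 0.6945

0.6945


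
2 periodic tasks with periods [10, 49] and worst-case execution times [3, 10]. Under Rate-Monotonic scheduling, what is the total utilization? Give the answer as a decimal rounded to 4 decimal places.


Compute individual utilizations (exact fractions):
  Task 1: C/T = 3/10 (approx. 0.3)
  Task 2: C/T = 10/49 (approx. 0.2041)
Total utilization U = 3/10 + 10/49 = 247/490
Rounded to 4 decimal places: U = 0.5041
RM (Liu & Layland) bound for 2 tasks = 0.828427; compare with U = 247/490 (approx. 0.504082)
U <= bound, so schedulable by RM sufficient condition.

0.5041


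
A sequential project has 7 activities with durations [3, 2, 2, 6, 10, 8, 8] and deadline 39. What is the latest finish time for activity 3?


LF(activity 3) = deadline - sum of successor durations
Successors: activities 4 through 7 with durations [6, 10, 8, 8]
Sum of successor durations = 32
LF = 39 - 32 = 7

7


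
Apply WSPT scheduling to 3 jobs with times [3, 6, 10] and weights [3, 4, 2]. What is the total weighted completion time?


Compute p/w ratios and sort ascending (WSPT): [(3, 3), (6, 4), (10, 2)]
Compute weighted completion times:
  Job (p=3,w=3): C=3, w*C=3*3=9
  Job (p=6,w=4): C=9, w*C=4*9=36
  Job (p=10,w=2): C=19, w*C=2*19=38
Total weighted completion time = 83

83


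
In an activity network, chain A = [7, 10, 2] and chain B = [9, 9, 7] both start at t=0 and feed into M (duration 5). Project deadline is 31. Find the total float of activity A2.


Forward pass: ES(A2) = sum of predecessors on chain A = 7
EF = ES + duration = 7 + 10 = 17
Backward pass: LF(M) = deadline = 31; LS(M) = 31 - 5 = 26
LF(A2) = LS(M) - sum(successors on chain A) = 26 - 2 = 24
LS = LF - duration = 24 - 10 = 14
Total float = LS - ES = 14 - 7 = 7

7


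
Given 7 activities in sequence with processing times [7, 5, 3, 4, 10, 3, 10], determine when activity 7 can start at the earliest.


Activity 7 starts after activities 1 through 6 complete.
Predecessor durations: [7, 5, 3, 4, 10, 3]
ES = 7 + 5 + 3 + 4 + 10 + 3 = 32

32


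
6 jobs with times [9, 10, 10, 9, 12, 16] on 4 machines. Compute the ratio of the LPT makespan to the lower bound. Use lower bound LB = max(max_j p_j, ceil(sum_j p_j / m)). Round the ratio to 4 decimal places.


LPT order: [16, 12, 10, 10, 9, 9]
Machine loads after assignment: [16, 12, 19, 19]
LPT makespan = 19
Lower bound = max(max_job, ceil(total/4)) = max(16, 17) = 17
Ratio = 19 / 17 = 1.1176

1.1176


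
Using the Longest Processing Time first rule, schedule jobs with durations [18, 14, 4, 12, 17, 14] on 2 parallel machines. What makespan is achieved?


Sort jobs in decreasing order (LPT): [18, 17, 14, 14, 12, 4]
Assign each job to the least loaded machine:
  Machine 1: jobs [18, 14, 4], load = 36
  Machine 2: jobs [17, 14, 12], load = 43
Makespan = max load = 43

43


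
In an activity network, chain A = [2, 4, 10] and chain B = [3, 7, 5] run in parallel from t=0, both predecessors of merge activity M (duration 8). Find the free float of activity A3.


ES(A3) = sum of predecessors on chain A = 6
EF(A3) = ES + duration = 6 + 10 = 16
Successor of A3 is M. ES(M) = max(sum(A), sum(B)) = max(16, 15) = 16
Free float = ES(successor) - EF(current) = 16 - 16 = 0

0


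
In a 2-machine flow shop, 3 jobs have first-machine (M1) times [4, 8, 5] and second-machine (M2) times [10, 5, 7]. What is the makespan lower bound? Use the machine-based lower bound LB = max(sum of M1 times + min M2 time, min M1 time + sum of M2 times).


LB1 = sum(M1 times) + min(M2 times) = 17 + 5 = 22
LB2 = min(M1 times) + sum(M2 times) = 4 + 22 = 26
Lower bound = max(LB1, LB2) = max(22, 26) = 26

26


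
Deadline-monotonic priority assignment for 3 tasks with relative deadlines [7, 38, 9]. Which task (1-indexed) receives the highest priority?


Sort tasks by relative deadline (ascending):
  Task 1: deadline = 7
  Task 3: deadline = 9
  Task 2: deadline = 38
Priority order (highest first): [1, 3, 2]
Highest priority task = 1

1


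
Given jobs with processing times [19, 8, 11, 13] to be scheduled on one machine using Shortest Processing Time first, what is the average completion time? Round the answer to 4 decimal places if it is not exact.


Sort jobs by processing time (SPT order): [8, 11, 13, 19]
Compute completion times sequentially:
  Job 1: processing = 8, completes at 8
  Job 2: processing = 11, completes at 19
  Job 3: processing = 13, completes at 32
  Job 4: processing = 19, completes at 51
Sum of completion times = 110
Average completion time = 110/4 = 27.5

27.5


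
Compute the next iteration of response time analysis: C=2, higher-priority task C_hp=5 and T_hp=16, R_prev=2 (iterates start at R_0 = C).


R_next = C + ceil(R_prev / T_hp) * C_hp
ceil(2 / 16) = ceil(0.125) = 1
Interference = 1 * 5 = 5
R_next = 2 + 5 = 7

7


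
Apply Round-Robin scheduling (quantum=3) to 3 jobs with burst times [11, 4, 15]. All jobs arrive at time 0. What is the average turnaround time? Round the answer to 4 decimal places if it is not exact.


Time quantum = 3
Execution trace:
  J1 runs 3 units, time = 3
  J2 runs 3 units, time = 6
  J3 runs 3 units, time = 9
  J1 runs 3 units, time = 12
  J2 runs 1 units, time = 13
  J3 runs 3 units, time = 16
  J1 runs 3 units, time = 19
  J3 runs 3 units, time = 22
  J1 runs 2 units, time = 24
  J3 runs 3 units, time = 27
  J3 runs 3 units, time = 30
Finish times: [24, 13, 30]
Average turnaround = 67/3 = 22.3333

22.3333


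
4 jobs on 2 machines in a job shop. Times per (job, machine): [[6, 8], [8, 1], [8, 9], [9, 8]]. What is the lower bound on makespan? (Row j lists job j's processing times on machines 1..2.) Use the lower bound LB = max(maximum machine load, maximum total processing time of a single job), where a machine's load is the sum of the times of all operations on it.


Machine loads:
  Machine 1: 6 + 8 + 8 + 9 = 31
  Machine 2: 8 + 1 + 9 + 8 = 26
Max machine load = 31
Job totals:
  Job 1: 14
  Job 2: 9
  Job 3: 17
  Job 4: 17
Max job total = 17
Lower bound = max(31, 17) = 31

31


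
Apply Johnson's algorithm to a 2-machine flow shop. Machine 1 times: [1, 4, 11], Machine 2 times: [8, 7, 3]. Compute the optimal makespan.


Apply Johnson's rule:
  Group 1 (a <= b): [(1, 1, 8), (2, 4, 7)]
  Group 2 (a > b): [(3, 11, 3)]
Optimal job order: [1, 2, 3]
Schedule:
  Job 1: M1 done at 1, M2 done at 9
  Job 2: M1 done at 5, M2 done at 16
  Job 3: M1 done at 16, M2 done at 19
Makespan = 19

19


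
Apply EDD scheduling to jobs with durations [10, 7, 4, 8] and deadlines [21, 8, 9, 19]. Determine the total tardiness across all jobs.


Sort by due date (EDD order): [(7, 8), (4, 9), (8, 19), (10, 21)]
Compute completion times and tardiness:
  Job 1: p=7, d=8, C=7, tardiness=max(0,7-8)=0
  Job 2: p=4, d=9, C=11, tardiness=max(0,11-9)=2
  Job 3: p=8, d=19, C=19, tardiness=max(0,19-19)=0
  Job 4: p=10, d=21, C=29, tardiness=max(0,29-21)=8
Total tardiness = 10

10


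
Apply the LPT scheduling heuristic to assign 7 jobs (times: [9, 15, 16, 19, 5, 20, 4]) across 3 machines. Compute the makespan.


Sort jobs in decreasing order (LPT): [20, 19, 16, 15, 9, 5, 4]
Assign each job to the least loaded machine:
  Machine 1: jobs [20, 5, 4], load = 29
  Machine 2: jobs [19, 9], load = 28
  Machine 3: jobs [16, 15], load = 31
Makespan = max load = 31

31


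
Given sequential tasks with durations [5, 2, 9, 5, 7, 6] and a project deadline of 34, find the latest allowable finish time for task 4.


LF(activity 4) = deadline - sum of successor durations
Successors: activities 5 through 6 with durations [7, 6]
Sum of successor durations = 13
LF = 34 - 13 = 21

21


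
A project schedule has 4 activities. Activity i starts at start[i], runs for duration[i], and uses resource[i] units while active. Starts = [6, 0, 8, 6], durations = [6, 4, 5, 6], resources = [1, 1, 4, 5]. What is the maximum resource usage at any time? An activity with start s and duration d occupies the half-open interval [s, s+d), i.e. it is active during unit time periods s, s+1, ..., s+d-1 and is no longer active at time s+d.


Each activity i is active on [start_i, start_i + duration_i).
Compute total resource usage per time slot:
  t=0: active resources = [1], total = 1
  t=1: active resources = [1], total = 1
  t=2: active resources = [1], total = 1
  t=3: active resources = [1], total = 1
  t=4: active resources = [], total = 0
  t=5: active resources = [], total = 0
  t=6: active resources = [1, 5], total = 6
  t=7: active resources = [1, 5], total = 6
  t=8: active resources = [1, 4, 5], total = 10
  t=9: active resources = [1, 4, 5], total = 10
  t=10: active resources = [1, 4, 5], total = 10
  t=11: active resources = [1, 4, 5], total = 10
  t=12: active resources = [4], total = 4
Peak resource demand = 10

10


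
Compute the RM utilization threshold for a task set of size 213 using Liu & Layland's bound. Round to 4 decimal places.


Compute 2^(1/213) = 1.0032595128
Subtract 1: 1.0032595128 - 1 = 0.0032595128
Multiply by n: 213 * 0.0032595128 = 0.6942762264
Round to 4 dp: 0.6943

0.6943


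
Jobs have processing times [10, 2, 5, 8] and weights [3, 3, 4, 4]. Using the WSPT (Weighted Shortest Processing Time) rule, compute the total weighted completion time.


Compute p/w ratios and sort ascending (WSPT): [(2, 3), (5, 4), (8, 4), (10, 3)]
Compute weighted completion times:
  Job (p=2,w=3): C=2, w*C=3*2=6
  Job (p=5,w=4): C=7, w*C=4*7=28
  Job (p=8,w=4): C=15, w*C=4*15=60
  Job (p=10,w=3): C=25, w*C=3*25=75
Total weighted completion time = 169

169


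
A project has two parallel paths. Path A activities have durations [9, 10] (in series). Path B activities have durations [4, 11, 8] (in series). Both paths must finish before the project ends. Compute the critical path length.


Path A total = 9 + 10 = 19
Path B total = 4 + 11 + 8 = 23
Critical path = longest path = max(19, 23) = 23

23


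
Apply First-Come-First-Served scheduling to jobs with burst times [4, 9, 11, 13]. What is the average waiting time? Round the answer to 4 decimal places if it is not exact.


FCFS order (as given): [4, 9, 11, 13]
Waiting times:
  Job 1: wait = 0
  Job 2: wait = 4
  Job 3: wait = 13
  Job 4: wait = 24
Sum of waiting times = 41
Average waiting time = 41/4 = 10.25

10.25


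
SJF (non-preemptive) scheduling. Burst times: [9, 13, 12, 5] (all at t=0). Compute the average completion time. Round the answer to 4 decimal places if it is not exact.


SJF order (ascending): [5, 9, 12, 13]
Completion times:
  Job 1: burst=5, C=5
  Job 2: burst=9, C=14
  Job 3: burst=12, C=26
  Job 4: burst=13, C=39
Average completion = 84/4 = 21.0

21.0


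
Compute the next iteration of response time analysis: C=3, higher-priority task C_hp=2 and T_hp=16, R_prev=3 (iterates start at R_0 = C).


R_next = C + ceil(R_prev / T_hp) * C_hp
ceil(3 / 16) = ceil(0.1875) = 1
Interference = 1 * 2 = 2
R_next = 3 + 2 = 5

5


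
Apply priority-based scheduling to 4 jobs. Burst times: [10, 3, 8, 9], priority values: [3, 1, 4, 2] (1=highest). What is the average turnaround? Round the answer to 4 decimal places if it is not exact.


Sort by priority (ascending = highest first):
Order: [(1, 3), (2, 9), (3, 10), (4, 8)]
Completion times:
  Priority 1, burst=3, C=3
  Priority 2, burst=9, C=12
  Priority 3, burst=10, C=22
  Priority 4, burst=8, C=30
Average turnaround = 67/4 = 16.75

16.75


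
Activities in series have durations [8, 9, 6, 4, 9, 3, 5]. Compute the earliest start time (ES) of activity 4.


Activity 4 starts after activities 1 through 3 complete.
Predecessor durations: [8, 9, 6]
ES = 8 + 9 + 6 = 23

23


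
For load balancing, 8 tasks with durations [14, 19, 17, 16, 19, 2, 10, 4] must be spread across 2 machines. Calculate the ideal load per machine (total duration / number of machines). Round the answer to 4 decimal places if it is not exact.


Total processing time = 14 + 19 + 17 + 16 + 19 + 2 + 10 + 4 = 101
Number of machines = 2
Ideal balanced load = 101 / 2 = 50.5

50.5


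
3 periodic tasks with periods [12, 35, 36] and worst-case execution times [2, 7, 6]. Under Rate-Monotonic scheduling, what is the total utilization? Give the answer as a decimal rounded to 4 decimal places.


Compute individual utilizations (exact fractions):
  Task 1: C/T = 2/12 = 1/6 (approx. 0.1667)
  Task 2: C/T = 7/35 = 1/5 (approx. 0.2)
  Task 3: C/T = 6/36 = 1/6 (approx. 0.1667)
Total utilization U = 1/6 + 1/5 + 1/6 = 8/15
Rounded to 4 decimal places: U = 0.5333
RM (Liu & Layland) bound for 3 tasks = 0.779763; compare with U = 8/15 (approx. 0.533333)
U <= bound, so schedulable by RM sufficient condition.

0.5333


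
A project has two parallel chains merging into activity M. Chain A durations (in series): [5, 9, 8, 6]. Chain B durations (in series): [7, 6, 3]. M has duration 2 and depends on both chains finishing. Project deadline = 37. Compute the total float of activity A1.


Forward pass: ES(A1) = sum of predecessors on chain A = 0
EF = ES + duration = 0 + 5 = 5
Backward pass: LF(M) = deadline = 37; LS(M) = 37 - 2 = 35
LF(A1) = LS(M) - sum(successors on chain A) = 35 - 23 = 12
LS = LF - duration = 12 - 5 = 7
Total float = LS - ES = 7 - 0 = 7

7


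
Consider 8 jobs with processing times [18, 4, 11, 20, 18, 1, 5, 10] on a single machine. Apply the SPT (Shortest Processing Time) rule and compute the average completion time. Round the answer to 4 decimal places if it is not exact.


Sort jobs by processing time (SPT order): [1, 4, 5, 10, 11, 18, 18, 20]
Compute completion times sequentially:
  Job 1: processing = 1, completes at 1
  Job 2: processing = 4, completes at 5
  Job 3: processing = 5, completes at 10
  Job 4: processing = 10, completes at 20
  Job 5: processing = 11, completes at 31
  Job 6: processing = 18, completes at 49
  Job 7: processing = 18, completes at 67
  Job 8: processing = 20, completes at 87
Sum of completion times = 270
Average completion time = 270/8 = 33.75

33.75


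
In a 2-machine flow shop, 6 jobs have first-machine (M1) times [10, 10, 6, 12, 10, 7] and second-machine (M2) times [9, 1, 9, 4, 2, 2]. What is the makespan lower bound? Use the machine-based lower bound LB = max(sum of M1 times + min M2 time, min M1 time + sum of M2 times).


LB1 = sum(M1 times) + min(M2 times) = 55 + 1 = 56
LB2 = min(M1 times) + sum(M2 times) = 6 + 27 = 33
Lower bound = max(LB1, LB2) = max(56, 33) = 56

56


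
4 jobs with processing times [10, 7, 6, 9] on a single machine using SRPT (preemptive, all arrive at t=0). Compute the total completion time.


Since all jobs arrive at t=0, SRPT equals SPT ordering.
SPT order: [6, 7, 9, 10]
Completion times:
  Job 1: p=6, C=6
  Job 2: p=7, C=13
  Job 3: p=9, C=22
  Job 4: p=10, C=32
Total completion time = 6 + 13 + 22 + 32 = 73

73


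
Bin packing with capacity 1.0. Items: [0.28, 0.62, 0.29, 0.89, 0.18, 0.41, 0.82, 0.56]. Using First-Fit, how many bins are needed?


Place items sequentially using First-Fit:
  Item 0.28 -> new Bin 1
  Item 0.62 -> Bin 1 (now 0.9)
  Item 0.29 -> new Bin 2
  Item 0.89 -> new Bin 3
  Item 0.18 -> Bin 2 (now 0.47)
  Item 0.41 -> Bin 2 (now 0.88)
  Item 0.82 -> new Bin 4
  Item 0.56 -> new Bin 5
Total bins used = 5

5


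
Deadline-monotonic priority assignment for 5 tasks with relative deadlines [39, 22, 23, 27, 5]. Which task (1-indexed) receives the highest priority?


Sort tasks by relative deadline (ascending):
  Task 5: deadline = 5
  Task 2: deadline = 22
  Task 3: deadline = 23
  Task 4: deadline = 27
  Task 1: deadline = 39
Priority order (highest first): [5, 2, 3, 4, 1]
Highest priority task = 5

5


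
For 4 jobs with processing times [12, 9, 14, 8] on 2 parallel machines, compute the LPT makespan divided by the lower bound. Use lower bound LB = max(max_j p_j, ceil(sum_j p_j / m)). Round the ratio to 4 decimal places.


LPT order: [14, 12, 9, 8]
Machine loads after assignment: [22, 21]
LPT makespan = 22
Lower bound = max(max_job, ceil(total/2)) = max(14, 22) = 22
Ratio = 22 / 22 = 1.0

1.0


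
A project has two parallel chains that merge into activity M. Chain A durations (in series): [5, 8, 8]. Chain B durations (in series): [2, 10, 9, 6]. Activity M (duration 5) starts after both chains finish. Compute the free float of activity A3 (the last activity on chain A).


ES(A3) = sum of predecessors on chain A = 13
EF(A3) = ES + duration = 13 + 8 = 21
Successor of A3 is M. ES(M) = max(sum(A), sum(B)) = max(21, 27) = 27
Free float = ES(successor) - EF(current) = 27 - 21 = 6

6


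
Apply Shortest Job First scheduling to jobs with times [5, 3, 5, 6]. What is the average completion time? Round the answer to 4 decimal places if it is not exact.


SJF order (ascending): [3, 5, 5, 6]
Completion times:
  Job 1: burst=3, C=3
  Job 2: burst=5, C=8
  Job 3: burst=5, C=13
  Job 4: burst=6, C=19
Average completion = 43/4 = 10.75

10.75


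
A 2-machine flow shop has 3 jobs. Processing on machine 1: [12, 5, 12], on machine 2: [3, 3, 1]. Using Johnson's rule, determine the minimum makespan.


Apply Johnson's rule:
  Group 1 (a <= b): []
  Group 2 (a > b): [(1, 12, 3), (2, 5, 3), (3, 12, 1)]
Optimal job order: [1, 2, 3]
Schedule:
  Job 1: M1 done at 12, M2 done at 15
  Job 2: M1 done at 17, M2 done at 20
  Job 3: M1 done at 29, M2 done at 30
Makespan = 30

30


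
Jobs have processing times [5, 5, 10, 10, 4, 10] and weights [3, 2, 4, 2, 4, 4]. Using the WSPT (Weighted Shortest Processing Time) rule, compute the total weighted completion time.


Compute p/w ratios and sort ascending (WSPT): [(4, 4), (5, 3), (5, 2), (10, 4), (10, 4), (10, 2)]
Compute weighted completion times:
  Job (p=4,w=4): C=4, w*C=4*4=16
  Job (p=5,w=3): C=9, w*C=3*9=27
  Job (p=5,w=2): C=14, w*C=2*14=28
  Job (p=10,w=4): C=24, w*C=4*24=96
  Job (p=10,w=4): C=34, w*C=4*34=136
  Job (p=10,w=2): C=44, w*C=2*44=88
Total weighted completion time = 391

391


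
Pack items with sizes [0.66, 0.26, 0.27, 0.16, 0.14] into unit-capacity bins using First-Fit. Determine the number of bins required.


Place items sequentially using First-Fit:
  Item 0.66 -> new Bin 1
  Item 0.26 -> Bin 1 (now 0.92)
  Item 0.27 -> new Bin 2
  Item 0.16 -> Bin 2 (now 0.43)
  Item 0.14 -> Bin 2 (now 0.57)
Total bins used = 2

2


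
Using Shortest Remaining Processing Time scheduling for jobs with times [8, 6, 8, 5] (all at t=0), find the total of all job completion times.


Since all jobs arrive at t=0, SRPT equals SPT ordering.
SPT order: [5, 6, 8, 8]
Completion times:
  Job 1: p=5, C=5
  Job 2: p=6, C=11
  Job 3: p=8, C=19
  Job 4: p=8, C=27
Total completion time = 5 + 11 + 19 + 27 = 62

62


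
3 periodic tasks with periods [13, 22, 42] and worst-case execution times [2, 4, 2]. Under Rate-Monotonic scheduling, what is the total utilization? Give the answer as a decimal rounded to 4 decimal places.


Compute individual utilizations (exact fractions):
  Task 1: C/T = 2/13 (approx. 0.1538)
  Task 2: C/T = 4/22 = 2/11 (approx. 0.1818)
  Task 3: C/T = 2/42 = 1/21 (approx. 0.0476)
Total utilization U = 2/13 + 2/11 + 1/21 = 1151/3003
Rounded to 4 decimal places: U = 0.3833
RM (Liu & Layland) bound for 3 tasks = 0.779763; compare with U = 1151/3003 (approx. 0.383283)
U <= bound, so schedulable by RM sufficient condition.

0.3833


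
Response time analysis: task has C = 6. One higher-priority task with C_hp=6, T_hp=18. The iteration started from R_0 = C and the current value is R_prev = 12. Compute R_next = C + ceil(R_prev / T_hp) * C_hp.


R_next = C + ceil(R_prev / T_hp) * C_hp
ceil(12 / 18) = ceil(0.6667) = 1
Interference = 1 * 6 = 6
R_next = 6 + 6 = 12
R_next = R_prev, so the iteration has converged (response time = 12).

12


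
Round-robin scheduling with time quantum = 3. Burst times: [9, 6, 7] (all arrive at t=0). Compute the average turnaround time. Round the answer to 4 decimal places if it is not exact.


Time quantum = 3
Execution trace:
  J1 runs 3 units, time = 3
  J2 runs 3 units, time = 6
  J3 runs 3 units, time = 9
  J1 runs 3 units, time = 12
  J2 runs 3 units, time = 15
  J3 runs 3 units, time = 18
  J1 runs 3 units, time = 21
  J3 runs 1 units, time = 22
Finish times: [21, 15, 22]
Average turnaround = 58/3 = 19.3333

19.3333


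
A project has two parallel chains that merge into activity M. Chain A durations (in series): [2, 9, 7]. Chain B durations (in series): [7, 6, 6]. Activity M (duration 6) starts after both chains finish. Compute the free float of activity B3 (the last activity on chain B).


ES(B3) = sum of predecessors on chain B = 13
EF(B3) = ES + duration = 13 + 6 = 19
Successor of B3 is M. ES(M) = max(sum(A), sum(B)) = max(18, 19) = 19
Free float = ES(successor) - EF(current) = 19 - 19 = 0

0


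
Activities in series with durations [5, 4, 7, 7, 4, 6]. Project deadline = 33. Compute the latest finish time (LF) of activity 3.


LF(activity 3) = deadline - sum of successor durations
Successors: activities 4 through 6 with durations [7, 4, 6]
Sum of successor durations = 17
LF = 33 - 17 = 16

16


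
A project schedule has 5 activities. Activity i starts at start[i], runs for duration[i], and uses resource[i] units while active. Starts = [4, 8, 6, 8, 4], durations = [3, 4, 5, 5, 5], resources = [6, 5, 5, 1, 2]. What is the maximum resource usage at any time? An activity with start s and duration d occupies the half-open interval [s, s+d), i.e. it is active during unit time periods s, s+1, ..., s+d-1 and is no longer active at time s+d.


Each activity i is active on [start_i, start_i + duration_i).
Compute total resource usage per time slot:
  t=0: active resources = [], total = 0
  t=1: active resources = [], total = 0
  t=2: active resources = [], total = 0
  t=3: active resources = [], total = 0
  t=4: active resources = [6, 2], total = 8
  t=5: active resources = [6, 2], total = 8
  t=6: active resources = [6, 5, 2], total = 13
  t=7: active resources = [5, 2], total = 7
  t=8: active resources = [5, 5, 1, 2], total = 13
  t=9: active resources = [5, 5, 1], total = 11
  t=10: active resources = [5, 5, 1], total = 11
  t=11: active resources = [5, 1], total = 6
  t=12: active resources = [1], total = 1
Peak resource demand = 13

13


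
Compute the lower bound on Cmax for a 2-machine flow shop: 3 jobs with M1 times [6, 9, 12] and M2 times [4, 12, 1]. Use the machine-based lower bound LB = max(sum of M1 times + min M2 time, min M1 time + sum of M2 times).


LB1 = sum(M1 times) + min(M2 times) = 27 + 1 = 28
LB2 = min(M1 times) + sum(M2 times) = 6 + 17 = 23
Lower bound = max(LB1, LB2) = max(28, 23) = 28

28


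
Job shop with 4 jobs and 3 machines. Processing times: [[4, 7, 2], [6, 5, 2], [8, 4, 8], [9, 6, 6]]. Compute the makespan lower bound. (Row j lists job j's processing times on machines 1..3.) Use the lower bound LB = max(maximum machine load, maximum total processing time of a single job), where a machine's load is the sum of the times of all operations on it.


Machine loads:
  Machine 1: 4 + 6 + 8 + 9 = 27
  Machine 2: 7 + 5 + 4 + 6 = 22
  Machine 3: 2 + 2 + 8 + 6 = 18
Max machine load = 27
Job totals:
  Job 1: 13
  Job 2: 13
  Job 3: 20
  Job 4: 21
Max job total = 21
Lower bound = max(27, 21) = 27

27


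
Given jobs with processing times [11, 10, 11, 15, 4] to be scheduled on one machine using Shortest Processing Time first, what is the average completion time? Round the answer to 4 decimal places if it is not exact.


Sort jobs by processing time (SPT order): [4, 10, 11, 11, 15]
Compute completion times sequentially:
  Job 1: processing = 4, completes at 4
  Job 2: processing = 10, completes at 14
  Job 3: processing = 11, completes at 25
  Job 4: processing = 11, completes at 36
  Job 5: processing = 15, completes at 51
Sum of completion times = 130
Average completion time = 130/5 = 26.0

26.0


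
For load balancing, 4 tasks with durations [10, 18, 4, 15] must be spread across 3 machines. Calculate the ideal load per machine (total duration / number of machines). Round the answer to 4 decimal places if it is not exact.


Total processing time = 10 + 18 + 4 + 15 = 47
Number of machines = 3
Ideal balanced load = 47 / 3 = 15.6667

15.6667


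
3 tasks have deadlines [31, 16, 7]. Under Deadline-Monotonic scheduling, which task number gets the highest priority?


Sort tasks by relative deadline (ascending):
  Task 3: deadline = 7
  Task 2: deadline = 16
  Task 1: deadline = 31
Priority order (highest first): [3, 2, 1]
Highest priority task = 3

3


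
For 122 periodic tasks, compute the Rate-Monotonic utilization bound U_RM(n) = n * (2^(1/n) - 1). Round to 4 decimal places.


Compute 2^(1/122) = 1.0056977048
Subtract 1: 1.0056977048 - 1 = 0.0056977048
Multiply by n: 122 * 0.0056977048 = 0.6951199856
Round to 4 dp: 0.6951

0.6951


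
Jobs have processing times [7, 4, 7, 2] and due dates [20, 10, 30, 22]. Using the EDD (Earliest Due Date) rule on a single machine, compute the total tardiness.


Sort by due date (EDD order): [(4, 10), (7, 20), (2, 22), (7, 30)]
Compute completion times and tardiness:
  Job 1: p=4, d=10, C=4, tardiness=max(0,4-10)=0
  Job 2: p=7, d=20, C=11, tardiness=max(0,11-20)=0
  Job 3: p=2, d=22, C=13, tardiness=max(0,13-22)=0
  Job 4: p=7, d=30, C=20, tardiness=max(0,20-30)=0
Total tardiness = 0

0


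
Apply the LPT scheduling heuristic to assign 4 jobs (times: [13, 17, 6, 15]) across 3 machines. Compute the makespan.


Sort jobs in decreasing order (LPT): [17, 15, 13, 6]
Assign each job to the least loaded machine:
  Machine 1: jobs [17], load = 17
  Machine 2: jobs [15], load = 15
  Machine 3: jobs [13, 6], load = 19
Makespan = max load = 19

19


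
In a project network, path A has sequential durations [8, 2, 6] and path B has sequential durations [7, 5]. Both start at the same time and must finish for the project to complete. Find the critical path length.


Path A total = 8 + 2 + 6 = 16
Path B total = 7 + 5 = 12
Critical path = longest path = max(16, 12) = 16

16


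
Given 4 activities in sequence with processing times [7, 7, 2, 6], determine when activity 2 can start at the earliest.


Activity 2 starts after activities 1 through 1 complete.
Predecessor durations: [7]
ES = 7 = 7

7


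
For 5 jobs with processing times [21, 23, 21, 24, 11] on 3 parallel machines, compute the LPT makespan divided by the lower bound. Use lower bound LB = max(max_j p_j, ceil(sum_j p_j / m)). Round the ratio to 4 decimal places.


LPT order: [24, 23, 21, 21, 11]
Machine loads after assignment: [24, 34, 42]
LPT makespan = 42
Lower bound = max(max_job, ceil(total/3)) = max(24, 34) = 34
Ratio = 42 / 34 = 1.2353

1.2353


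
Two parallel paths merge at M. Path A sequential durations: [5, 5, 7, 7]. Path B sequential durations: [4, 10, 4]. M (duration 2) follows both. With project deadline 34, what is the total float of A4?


Forward pass: ES(A4) = sum of predecessors on chain A = 17
EF = ES + duration = 17 + 7 = 24
Backward pass: LF(M) = deadline = 34; LS(M) = 34 - 2 = 32
LF(A4) = LS(M) - sum(successors on chain A) = 32 - 0 = 32
LS = LF - duration = 32 - 7 = 25
Total float = LS - ES = 25 - 17 = 8

8


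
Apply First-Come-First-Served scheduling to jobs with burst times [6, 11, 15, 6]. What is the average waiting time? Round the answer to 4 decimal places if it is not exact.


FCFS order (as given): [6, 11, 15, 6]
Waiting times:
  Job 1: wait = 0
  Job 2: wait = 6
  Job 3: wait = 17
  Job 4: wait = 32
Sum of waiting times = 55
Average waiting time = 55/4 = 13.75

13.75


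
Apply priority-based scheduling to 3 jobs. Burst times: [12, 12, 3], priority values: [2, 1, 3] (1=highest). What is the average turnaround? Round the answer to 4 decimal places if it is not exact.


Sort by priority (ascending = highest first):
Order: [(1, 12), (2, 12), (3, 3)]
Completion times:
  Priority 1, burst=12, C=12
  Priority 2, burst=12, C=24
  Priority 3, burst=3, C=27
Average turnaround = 63/3 = 21.0

21.0


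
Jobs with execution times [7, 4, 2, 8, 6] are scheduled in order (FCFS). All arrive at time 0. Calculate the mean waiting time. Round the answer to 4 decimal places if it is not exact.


FCFS order (as given): [7, 4, 2, 8, 6]
Waiting times:
  Job 1: wait = 0
  Job 2: wait = 7
  Job 3: wait = 11
  Job 4: wait = 13
  Job 5: wait = 21
Sum of waiting times = 52
Average waiting time = 52/5 = 10.4

10.4


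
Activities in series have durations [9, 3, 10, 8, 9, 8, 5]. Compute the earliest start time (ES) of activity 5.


Activity 5 starts after activities 1 through 4 complete.
Predecessor durations: [9, 3, 10, 8]
ES = 9 + 3 + 10 + 8 = 30

30


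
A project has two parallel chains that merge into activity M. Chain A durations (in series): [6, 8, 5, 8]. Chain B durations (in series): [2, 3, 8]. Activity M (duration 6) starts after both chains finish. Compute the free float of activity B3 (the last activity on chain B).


ES(B3) = sum of predecessors on chain B = 5
EF(B3) = ES + duration = 5 + 8 = 13
Successor of B3 is M. ES(M) = max(sum(A), sum(B)) = max(27, 13) = 27
Free float = ES(successor) - EF(current) = 27 - 13 = 14

14


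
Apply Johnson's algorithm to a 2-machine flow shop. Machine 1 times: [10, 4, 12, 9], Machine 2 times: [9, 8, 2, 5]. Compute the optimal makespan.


Apply Johnson's rule:
  Group 1 (a <= b): [(2, 4, 8)]
  Group 2 (a > b): [(1, 10, 9), (4, 9, 5), (3, 12, 2)]
Optimal job order: [2, 1, 4, 3]
Schedule:
  Job 2: M1 done at 4, M2 done at 12
  Job 1: M1 done at 14, M2 done at 23
  Job 4: M1 done at 23, M2 done at 28
  Job 3: M1 done at 35, M2 done at 37
Makespan = 37

37


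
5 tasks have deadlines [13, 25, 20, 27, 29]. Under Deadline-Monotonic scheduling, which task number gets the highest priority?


Sort tasks by relative deadline (ascending):
  Task 1: deadline = 13
  Task 3: deadline = 20
  Task 2: deadline = 25
  Task 4: deadline = 27
  Task 5: deadline = 29
Priority order (highest first): [1, 3, 2, 4, 5]
Highest priority task = 1

1


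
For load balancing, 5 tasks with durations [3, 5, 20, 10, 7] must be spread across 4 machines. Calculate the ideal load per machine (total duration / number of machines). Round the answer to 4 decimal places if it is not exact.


Total processing time = 3 + 5 + 20 + 10 + 7 = 45
Number of machines = 4
Ideal balanced load = 45 / 4 = 11.25

11.25


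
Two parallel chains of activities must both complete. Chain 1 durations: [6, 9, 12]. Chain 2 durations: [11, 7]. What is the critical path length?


Path A total = 6 + 9 + 12 = 27
Path B total = 11 + 7 = 18
Critical path = longest path = max(27, 18) = 27

27


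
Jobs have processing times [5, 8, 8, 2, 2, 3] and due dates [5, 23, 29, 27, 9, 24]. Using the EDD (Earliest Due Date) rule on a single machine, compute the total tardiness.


Sort by due date (EDD order): [(5, 5), (2, 9), (8, 23), (3, 24), (2, 27), (8, 29)]
Compute completion times and tardiness:
  Job 1: p=5, d=5, C=5, tardiness=max(0,5-5)=0
  Job 2: p=2, d=9, C=7, tardiness=max(0,7-9)=0
  Job 3: p=8, d=23, C=15, tardiness=max(0,15-23)=0
  Job 4: p=3, d=24, C=18, tardiness=max(0,18-24)=0
  Job 5: p=2, d=27, C=20, tardiness=max(0,20-27)=0
  Job 6: p=8, d=29, C=28, tardiness=max(0,28-29)=0
Total tardiness = 0

0


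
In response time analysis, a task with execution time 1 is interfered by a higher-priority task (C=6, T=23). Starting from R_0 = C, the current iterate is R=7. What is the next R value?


R_next = C + ceil(R_prev / T_hp) * C_hp
ceil(7 / 23) = ceil(0.3043) = 1
Interference = 1 * 6 = 6
R_next = 1 + 6 = 7
R_next = R_prev, so the iteration has converged (response time = 7).

7


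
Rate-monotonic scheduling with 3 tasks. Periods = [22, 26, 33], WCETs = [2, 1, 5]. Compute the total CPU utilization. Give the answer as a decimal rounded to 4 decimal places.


Compute individual utilizations (exact fractions):
  Task 1: C/T = 2/22 = 1/11 (approx. 0.0909)
  Task 2: C/T = 1/26 (approx. 0.0385)
  Task 3: C/T = 5/33 (approx. 0.1515)
Total utilization U = 1/11 + 1/26 + 5/33 = 241/858
Rounded to 4 decimal places: U = 0.2809
RM (Liu & Layland) bound for 3 tasks = 0.779763; compare with U = 241/858 (approx. 0.280886)
U <= bound, so schedulable by RM sufficient condition.

0.2809


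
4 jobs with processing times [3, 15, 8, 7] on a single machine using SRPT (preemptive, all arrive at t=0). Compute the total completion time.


Since all jobs arrive at t=0, SRPT equals SPT ordering.
SPT order: [3, 7, 8, 15]
Completion times:
  Job 1: p=3, C=3
  Job 2: p=7, C=10
  Job 3: p=8, C=18
  Job 4: p=15, C=33
Total completion time = 3 + 10 + 18 + 33 = 64

64


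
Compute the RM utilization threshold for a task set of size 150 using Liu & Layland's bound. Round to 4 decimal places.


Compute 2^(1/150) = 1.0046316744
Subtract 1: 1.0046316744 - 1 = 0.0046316744
Multiply by n: 150 * 0.0046316744 = 0.6947511600
Round to 4 dp: 0.6948

0.6948


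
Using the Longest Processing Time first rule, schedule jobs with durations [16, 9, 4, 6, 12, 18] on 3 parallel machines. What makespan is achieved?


Sort jobs in decreasing order (LPT): [18, 16, 12, 9, 6, 4]
Assign each job to the least loaded machine:
  Machine 1: jobs [18, 4], load = 22
  Machine 2: jobs [16, 6], load = 22
  Machine 3: jobs [12, 9], load = 21
Makespan = max load = 22

22


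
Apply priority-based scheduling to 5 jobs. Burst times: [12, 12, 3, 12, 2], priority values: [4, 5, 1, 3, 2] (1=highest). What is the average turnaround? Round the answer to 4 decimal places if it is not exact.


Sort by priority (ascending = highest first):
Order: [(1, 3), (2, 2), (3, 12), (4, 12), (5, 12)]
Completion times:
  Priority 1, burst=3, C=3
  Priority 2, burst=2, C=5
  Priority 3, burst=12, C=17
  Priority 4, burst=12, C=29
  Priority 5, burst=12, C=41
Average turnaround = 95/5 = 19.0

19.0


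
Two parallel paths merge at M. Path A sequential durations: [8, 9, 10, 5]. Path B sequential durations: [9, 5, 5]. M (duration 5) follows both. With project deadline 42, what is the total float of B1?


Forward pass: ES(B1) = sum of predecessors on chain B = 0
EF = ES + duration = 0 + 9 = 9
Backward pass: LF(M) = deadline = 42; LS(M) = 42 - 5 = 37
LF(B1) = LS(M) - sum(successors on chain B) = 37 - 10 = 27
LS = LF - duration = 27 - 9 = 18
Total float = LS - ES = 18 - 0 = 18

18


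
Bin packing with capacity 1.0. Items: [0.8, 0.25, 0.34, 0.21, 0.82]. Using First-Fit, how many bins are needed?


Place items sequentially using First-Fit:
  Item 0.8 -> new Bin 1
  Item 0.25 -> new Bin 2
  Item 0.34 -> Bin 2 (now 0.59)
  Item 0.21 -> Bin 2 (now 0.8)
  Item 0.82 -> new Bin 3
Total bins used = 3

3


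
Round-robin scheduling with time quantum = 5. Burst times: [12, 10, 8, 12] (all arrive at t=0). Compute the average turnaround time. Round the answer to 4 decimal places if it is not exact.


Time quantum = 5
Execution trace:
  J1 runs 5 units, time = 5
  J2 runs 5 units, time = 10
  J3 runs 5 units, time = 15
  J4 runs 5 units, time = 20
  J1 runs 5 units, time = 25
  J2 runs 5 units, time = 30
  J3 runs 3 units, time = 33
  J4 runs 5 units, time = 38
  J1 runs 2 units, time = 40
  J4 runs 2 units, time = 42
Finish times: [40, 30, 33, 42]
Average turnaround = 145/4 = 36.25

36.25
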